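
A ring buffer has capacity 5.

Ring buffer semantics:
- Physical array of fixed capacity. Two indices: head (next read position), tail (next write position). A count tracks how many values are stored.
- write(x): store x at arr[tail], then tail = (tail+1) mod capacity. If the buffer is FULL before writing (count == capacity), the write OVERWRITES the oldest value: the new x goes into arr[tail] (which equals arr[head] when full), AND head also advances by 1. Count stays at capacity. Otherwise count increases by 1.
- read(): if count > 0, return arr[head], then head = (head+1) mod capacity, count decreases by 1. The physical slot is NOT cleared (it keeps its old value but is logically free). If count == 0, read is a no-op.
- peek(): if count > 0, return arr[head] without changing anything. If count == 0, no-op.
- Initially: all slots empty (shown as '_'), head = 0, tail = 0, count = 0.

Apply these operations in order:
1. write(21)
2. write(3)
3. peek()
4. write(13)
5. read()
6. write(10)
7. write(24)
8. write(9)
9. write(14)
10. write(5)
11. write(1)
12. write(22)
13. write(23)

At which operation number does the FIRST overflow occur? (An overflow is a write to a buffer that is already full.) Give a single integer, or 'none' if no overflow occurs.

Answer: 9

Derivation:
After op 1 (write(21)): arr=[21 _ _ _ _] head=0 tail=1 count=1
After op 2 (write(3)): arr=[21 3 _ _ _] head=0 tail=2 count=2
After op 3 (peek()): arr=[21 3 _ _ _] head=0 tail=2 count=2
After op 4 (write(13)): arr=[21 3 13 _ _] head=0 tail=3 count=3
After op 5 (read()): arr=[21 3 13 _ _] head=1 tail=3 count=2
After op 6 (write(10)): arr=[21 3 13 10 _] head=1 tail=4 count=3
After op 7 (write(24)): arr=[21 3 13 10 24] head=1 tail=0 count=4
After op 8 (write(9)): arr=[9 3 13 10 24] head=1 tail=1 count=5
After op 9 (write(14)): arr=[9 14 13 10 24] head=2 tail=2 count=5
After op 10 (write(5)): arr=[9 14 5 10 24] head=3 tail=3 count=5
After op 11 (write(1)): arr=[9 14 5 1 24] head=4 tail=4 count=5
After op 12 (write(22)): arr=[9 14 5 1 22] head=0 tail=0 count=5
After op 13 (write(23)): arr=[23 14 5 1 22] head=1 tail=1 count=5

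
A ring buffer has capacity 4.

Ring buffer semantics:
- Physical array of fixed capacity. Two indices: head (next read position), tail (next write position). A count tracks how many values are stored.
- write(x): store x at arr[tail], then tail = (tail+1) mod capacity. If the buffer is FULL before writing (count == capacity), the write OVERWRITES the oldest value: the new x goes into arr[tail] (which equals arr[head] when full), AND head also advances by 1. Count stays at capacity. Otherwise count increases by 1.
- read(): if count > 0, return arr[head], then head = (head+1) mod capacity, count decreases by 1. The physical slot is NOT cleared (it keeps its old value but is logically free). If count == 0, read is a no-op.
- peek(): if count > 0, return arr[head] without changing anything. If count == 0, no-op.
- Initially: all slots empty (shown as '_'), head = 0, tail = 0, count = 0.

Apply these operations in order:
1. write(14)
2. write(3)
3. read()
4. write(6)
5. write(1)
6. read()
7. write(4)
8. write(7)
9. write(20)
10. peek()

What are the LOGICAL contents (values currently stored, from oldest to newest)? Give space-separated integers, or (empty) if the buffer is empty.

After op 1 (write(14)): arr=[14 _ _ _] head=0 tail=1 count=1
After op 2 (write(3)): arr=[14 3 _ _] head=0 tail=2 count=2
After op 3 (read()): arr=[14 3 _ _] head=1 tail=2 count=1
After op 4 (write(6)): arr=[14 3 6 _] head=1 tail=3 count=2
After op 5 (write(1)): arr=[14 3 6 1] head=1 tail=0 count=3
After op 6 (read()): arr=[14 3 6 1] head=2 tail=0 count=2
After op 7 (write(4)): arr=[4 3 6 1] head=2 tail=1 count=3
After op 8 (write(7)): arr=[4 7 6 1] head=2 tail=2 count=4
After op 9 (write(20)): arr=[4 7 20 1] head=3 tail=3 count=4
After op 10 (peek()): arr=[4 7 20 1] head=3 tail=3 count=4

Answer: 1 4 7 20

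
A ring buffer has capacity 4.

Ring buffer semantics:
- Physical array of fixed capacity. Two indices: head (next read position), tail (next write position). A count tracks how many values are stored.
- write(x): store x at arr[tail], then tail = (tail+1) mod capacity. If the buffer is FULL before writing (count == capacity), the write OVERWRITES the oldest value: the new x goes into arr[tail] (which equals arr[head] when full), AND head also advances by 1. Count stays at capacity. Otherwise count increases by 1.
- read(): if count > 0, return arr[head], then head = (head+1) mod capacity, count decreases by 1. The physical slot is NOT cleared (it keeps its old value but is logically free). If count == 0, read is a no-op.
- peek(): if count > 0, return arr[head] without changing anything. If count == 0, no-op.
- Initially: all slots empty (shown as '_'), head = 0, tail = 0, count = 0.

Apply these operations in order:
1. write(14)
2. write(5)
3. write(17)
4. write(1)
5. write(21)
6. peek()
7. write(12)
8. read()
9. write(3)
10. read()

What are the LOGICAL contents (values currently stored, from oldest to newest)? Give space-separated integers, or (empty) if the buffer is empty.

After op 1 (write(14)): arr=[14 _ _ _] head=0 tail=1 count=1
After op 2 (write(5)): arr=[14 5 _ _] head=0 tail=2 count=2
After op 3 (write(17)): arr=[14 5 17 _] head=0 tail=3 count=3
After op 4 (write(1)): arr=[14 5 17 1] head=0 tail=0 count=4
After op 5 (write(21)): arr=[21 5 17 1] head=1 tail=1 count=4
After op 6 (peek()): arr=[21 5 17 1] head=1 tail=1 count=4
After op 7 (write(12)): arr=[21 12 17 1] head=2 tail=2 count=4
After op 8 (read()): arr=[21 12 17 1] head=3 tail=2 count=3
After op 9 (write(3)): arr=[21 12 3 1] head=3 tail=3 count=4
After op 10 (read()): arr=[21 12 3 1] head=0 tail=3 count=3

Answer: 21 12 3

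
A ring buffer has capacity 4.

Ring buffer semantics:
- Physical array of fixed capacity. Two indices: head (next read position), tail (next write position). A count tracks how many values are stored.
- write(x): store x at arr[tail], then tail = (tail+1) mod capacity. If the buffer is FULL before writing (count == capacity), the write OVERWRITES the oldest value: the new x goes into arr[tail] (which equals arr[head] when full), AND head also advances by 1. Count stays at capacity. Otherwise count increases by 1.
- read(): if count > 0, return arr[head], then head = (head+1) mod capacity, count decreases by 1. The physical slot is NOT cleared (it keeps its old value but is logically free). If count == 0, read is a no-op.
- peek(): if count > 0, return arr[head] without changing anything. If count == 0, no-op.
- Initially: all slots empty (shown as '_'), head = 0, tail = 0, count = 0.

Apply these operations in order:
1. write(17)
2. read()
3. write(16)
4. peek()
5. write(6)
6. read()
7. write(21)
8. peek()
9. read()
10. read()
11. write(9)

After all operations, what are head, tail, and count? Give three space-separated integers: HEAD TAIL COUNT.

Answer: 0 1 1

Derivation:
After op 1 (write(17)): arr=[17 _ _ _] head=0 tail=1 count=1
After op 2 (read()): arr=[17 _ _ _] head=1 tail=1 count=0
After op 3 (write(16)): arr=[17 16 _ _] head=1 tail=2 count=1
After op 4 (peek()): arr=[17 16 _ _] head=1 tail=2 count=1
After op 5 (write(6)): arr=[17 16 6 _] head=1 tail=3 count=2
After op 6 (read()): arr=[17 16 6 _] head=2 tail=3 count=1
After op 7 (write(21)): arr=[17 16 6 21] head=2 tail=0 count=2
After op 8 (peek()): arr=[17 16 6 21] head=2 tail=0 count=2
After op 9 (read()): arr=[17 16 6 21] head=3 tail=0 count=1
After op 10 (read()): arr=[17 16 6 21] head=0 tail=0 count=0
After op 11 (write(9)): arr=[9 16 6 21] head=0 tail=1 count=1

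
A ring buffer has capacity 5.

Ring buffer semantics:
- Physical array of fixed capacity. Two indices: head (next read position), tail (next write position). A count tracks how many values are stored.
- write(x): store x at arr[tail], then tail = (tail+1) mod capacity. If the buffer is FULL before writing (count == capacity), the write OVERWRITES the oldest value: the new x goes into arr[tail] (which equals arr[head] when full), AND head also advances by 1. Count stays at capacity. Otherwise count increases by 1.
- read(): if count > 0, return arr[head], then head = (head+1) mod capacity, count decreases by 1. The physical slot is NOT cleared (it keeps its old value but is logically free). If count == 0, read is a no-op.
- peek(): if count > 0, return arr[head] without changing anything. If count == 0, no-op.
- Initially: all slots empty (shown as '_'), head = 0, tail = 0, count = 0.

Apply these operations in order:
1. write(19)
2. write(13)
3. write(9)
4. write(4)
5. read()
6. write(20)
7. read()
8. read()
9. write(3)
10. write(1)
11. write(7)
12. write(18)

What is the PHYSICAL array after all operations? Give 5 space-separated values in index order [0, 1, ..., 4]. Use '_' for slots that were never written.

Answer: 3 1 7 18 20

Derivation:
After op 1 (write(19)): arr=[19 _ _ _ _] head=0 tail=1 count=1
After op 2 (write(13)): arr=[19 13 _ _ _] head=0 tail=2 count=2
After op 3 (write(9)): arr=[19 13 9 _ _] head=0 tail=3 count=3
After op 4 (write(4)): arr=[19 13 9 4 _] head=0 tail=4 count=4
After op 5 (read()): arr=[19 13 9 4 _] head=1 tail=4 count=3
After op 6 (write(20)): arr=[19 13 9 4 20] head=1 tail=0 count=4
After op 7 (read()): arr=[19 13 9 4 20] head=2 tail=0 count=3
After op 8 (read()): arr=[19 13 9 4 20] head=3 tail=0 count=2
After op 9 (write(3)): arr=[3 13 9 4 20] head=3 tail=1 count=3
After op 10 (write(1)): arr=[3 1 9 4 20] head=3 tail=2 count=4
After op 11 (write(7)): arr=[3 1 7 4 20] head=3 tail=3 count=5
After op 12 (write(18)): arr=[3 1 7 18 20] head=4 tail=4 count=5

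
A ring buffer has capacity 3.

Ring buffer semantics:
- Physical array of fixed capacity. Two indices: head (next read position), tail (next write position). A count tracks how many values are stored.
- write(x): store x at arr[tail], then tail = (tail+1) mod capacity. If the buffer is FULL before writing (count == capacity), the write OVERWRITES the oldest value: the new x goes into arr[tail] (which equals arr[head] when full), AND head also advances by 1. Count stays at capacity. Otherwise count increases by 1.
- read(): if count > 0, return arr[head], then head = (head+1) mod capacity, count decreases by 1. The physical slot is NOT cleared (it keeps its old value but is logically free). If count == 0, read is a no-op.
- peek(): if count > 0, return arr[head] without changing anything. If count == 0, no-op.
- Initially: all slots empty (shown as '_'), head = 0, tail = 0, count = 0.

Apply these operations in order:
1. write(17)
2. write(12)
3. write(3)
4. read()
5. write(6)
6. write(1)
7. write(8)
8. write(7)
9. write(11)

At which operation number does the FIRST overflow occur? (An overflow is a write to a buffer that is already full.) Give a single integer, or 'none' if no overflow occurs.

Answer: 6

Derivation:
After op 1 (write(17)): arr=[17 _ _] head=0 tail=1 count=1
After op 2 (write(12)): arr=[17 12 _] head=0 tail=2 count=2
After op 3 (write(3)): arr=[17 12 3] head=0 tail=0 count=3
After op 4 (read()): arr=[17 12 3] head=1 tail=0 count=2
After op 5 (write(6)): arr=[6 12 3] head=1 tail=1 count=3
After op 6 (write(1)): arr=[6 1 3] head=2 tail=2 count=3
After op 7 (write(8)): arr=[6 1 8] head=0 tail=0 count=3
After op 8 (write(7)): arr=[7 1 8] head=1 tail=1 count=3
After op 9 (write(11)): arr=[7 11 8] head=2 tail=2 count=3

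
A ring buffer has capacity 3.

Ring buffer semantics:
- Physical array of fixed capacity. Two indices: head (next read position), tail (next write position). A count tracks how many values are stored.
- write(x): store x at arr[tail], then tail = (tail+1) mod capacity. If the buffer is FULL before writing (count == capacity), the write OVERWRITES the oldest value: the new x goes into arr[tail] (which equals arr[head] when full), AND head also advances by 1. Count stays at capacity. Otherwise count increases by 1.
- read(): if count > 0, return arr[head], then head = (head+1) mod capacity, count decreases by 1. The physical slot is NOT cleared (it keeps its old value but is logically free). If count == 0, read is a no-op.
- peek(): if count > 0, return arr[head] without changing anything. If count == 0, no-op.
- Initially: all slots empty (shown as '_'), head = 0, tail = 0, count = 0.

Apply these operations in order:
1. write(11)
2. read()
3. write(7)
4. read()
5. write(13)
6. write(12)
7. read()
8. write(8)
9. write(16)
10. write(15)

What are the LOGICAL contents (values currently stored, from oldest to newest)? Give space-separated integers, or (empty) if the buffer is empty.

After op 1 (write(11)): arr=[11 _ _] head=0 tail=1 count=1
After op 2 (read()): arr=[11 _ _] head=1 tail=1 count=0
After op 3 (write(7)): arr=[11 7 _] head=1 tail=2 count=1
After op 4 (read()): arr=[11 7 _] head=2 tail=2 count=0
After op 5 (write(13)): arr=[11 7 13] head=2 tail=0 count=1
After op 6 (write(12)): arr=[12 7 13] head=2 tail=1 count=2
After op 7 (read()): arr=[12 7 13] head=0 tail=1 count=1
After op 8 (write(8)): arr=[12 8 13] head=0 tail=2 count=2
After op 9 (write(16)): arr=[12 8 16] head=0 tail=0 count=3
After op 10 (write(15)): arr=[15 8 16] head=1 tail=1 count=3

Answer: 8 16 15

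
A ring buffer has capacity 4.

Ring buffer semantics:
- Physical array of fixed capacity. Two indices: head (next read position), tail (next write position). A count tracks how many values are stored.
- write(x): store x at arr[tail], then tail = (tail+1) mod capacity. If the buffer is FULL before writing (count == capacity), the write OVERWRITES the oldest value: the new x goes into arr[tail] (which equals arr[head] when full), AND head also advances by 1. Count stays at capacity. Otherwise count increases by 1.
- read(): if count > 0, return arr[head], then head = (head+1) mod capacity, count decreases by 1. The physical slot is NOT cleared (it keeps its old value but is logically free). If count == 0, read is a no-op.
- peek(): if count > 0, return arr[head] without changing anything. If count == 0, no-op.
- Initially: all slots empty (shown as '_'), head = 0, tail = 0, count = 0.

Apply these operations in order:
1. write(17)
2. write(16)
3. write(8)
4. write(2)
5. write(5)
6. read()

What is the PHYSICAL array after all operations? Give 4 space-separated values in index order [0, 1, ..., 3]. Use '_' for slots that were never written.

After op 1 (write(17)): arr=[17 _ _ _] head=0 tail=1 count=1
After op 2 (write(16)): arr=[17 16 _ _] head=0 tail=2 count=2
After op 3 (write(8)): arr=[17 16 8 _] head=0 tail=3 count=3
After op 4 (write(2)): arr=[17 16 8 2] head=0 tail=0 count=4
After op 5 (write(5)): arr=[5 16 8 2] head=1 tail=1 count=4
After op 6 (read()): arr=[5 16 8 2] head=2 tail=1 count=3

Answer: 5 16 8 2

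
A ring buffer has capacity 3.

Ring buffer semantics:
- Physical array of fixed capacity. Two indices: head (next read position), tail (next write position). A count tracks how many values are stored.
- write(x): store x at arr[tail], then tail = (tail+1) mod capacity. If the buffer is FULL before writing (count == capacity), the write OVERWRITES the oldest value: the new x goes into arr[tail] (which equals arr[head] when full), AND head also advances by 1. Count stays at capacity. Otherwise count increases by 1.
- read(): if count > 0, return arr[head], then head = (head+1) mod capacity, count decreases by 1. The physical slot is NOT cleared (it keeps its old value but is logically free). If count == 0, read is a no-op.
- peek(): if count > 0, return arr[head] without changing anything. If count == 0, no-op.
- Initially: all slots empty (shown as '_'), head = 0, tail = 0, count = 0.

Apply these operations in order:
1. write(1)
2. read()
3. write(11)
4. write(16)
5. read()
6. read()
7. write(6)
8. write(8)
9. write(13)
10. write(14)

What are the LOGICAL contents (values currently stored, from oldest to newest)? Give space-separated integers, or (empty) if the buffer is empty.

After op 1 (write(1)): arr=[1 _ _] head=0 tail=1 count=1
After op 2 (read()): arr=[1 _ _] head=1 tail=1 count=0
After op 3 (write(11)): arr=[1 11 _] head=1 tail=2 count=1
After op 4 (write(16)): arr=[1 11 16] head=1 tail=0 count=2
After op 5 (read()): arr=[1 11 16] head=2 tail=0 count=1
After op 6 (read()): arr=[1 11 16] head=0 tail=0 count=0
After op 7 (write(6)): arr=[6 11 16] head=0 tail=1 count=1
After op 8 (write(8)): arr=[6 8 16] head=0 tail=2 count=2
After op 9 (write(13)): arr=[6 8 13] head=0 tail=0 count=3
After op 10 (write(14)): arr=[14 8 13] head=1 tail=1 count=3

Answer: 8 13 14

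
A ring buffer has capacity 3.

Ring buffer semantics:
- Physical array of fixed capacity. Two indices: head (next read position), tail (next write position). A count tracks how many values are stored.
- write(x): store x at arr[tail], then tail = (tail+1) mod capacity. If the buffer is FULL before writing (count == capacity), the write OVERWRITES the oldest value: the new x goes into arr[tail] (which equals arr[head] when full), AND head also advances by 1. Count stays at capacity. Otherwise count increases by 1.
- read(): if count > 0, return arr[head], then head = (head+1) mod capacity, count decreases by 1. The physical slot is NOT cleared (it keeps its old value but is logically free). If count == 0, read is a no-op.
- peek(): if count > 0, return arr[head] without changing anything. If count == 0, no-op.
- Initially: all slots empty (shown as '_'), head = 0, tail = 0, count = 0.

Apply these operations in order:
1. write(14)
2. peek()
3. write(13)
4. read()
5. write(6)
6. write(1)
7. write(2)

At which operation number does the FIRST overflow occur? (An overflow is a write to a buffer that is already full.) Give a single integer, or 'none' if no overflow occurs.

Answer: 7

Derivation:
After op 1 (write(14)): arr=[14 _ _] head=0 tail=1 count=1
After op 2 (peek()): arr=[14 _ _] head=0 tail=1 count=1
After op 3 (write(13)): arr=[14 13 _] head=0 tail=2 count=2
After op 4 (read()): arr=[14 13 _] head=1 tail=2 count=1
After op 5 (write(6)): arr=[14 13 6] head=1 tail=0 count=2
After op 6 (write(1)): arr=[1 13 6] head=1 tail=1 count=3
After op 7 (write(2)): arr=[1 2 6] head=2 tail=2 count=3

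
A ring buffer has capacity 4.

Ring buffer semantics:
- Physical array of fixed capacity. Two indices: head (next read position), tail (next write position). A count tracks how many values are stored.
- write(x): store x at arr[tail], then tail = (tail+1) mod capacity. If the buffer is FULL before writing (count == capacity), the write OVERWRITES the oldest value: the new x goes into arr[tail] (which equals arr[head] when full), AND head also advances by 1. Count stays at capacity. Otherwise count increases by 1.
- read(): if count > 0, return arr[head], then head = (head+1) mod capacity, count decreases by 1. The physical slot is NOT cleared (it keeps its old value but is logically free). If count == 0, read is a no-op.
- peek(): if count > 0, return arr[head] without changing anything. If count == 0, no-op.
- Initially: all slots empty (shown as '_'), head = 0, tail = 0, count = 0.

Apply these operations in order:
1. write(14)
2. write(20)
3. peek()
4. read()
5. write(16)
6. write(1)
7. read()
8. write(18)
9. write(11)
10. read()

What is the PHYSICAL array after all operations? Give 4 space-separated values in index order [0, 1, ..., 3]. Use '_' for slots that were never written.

After op 1 (write(14)): arr=[14 _ _ _] head=0 tail=1 count=1
After op 2 (write(20)): arr=[14 20 _ _] head=0 tail=2 count=2
After op 3 (peek()): arr=[14 20 _ _] head=0 tail=2 count=2
After op 4 (read()): arr=[14 20 _ _] head=1 tail=2 count=1
After op 5 (write(16)): arr=[14 20 16 _] head=1 tail=3 count=2
After op 6 (write(1)): arr=[14 20 16 1] head=1 tail=0 count=3
After op 7 (read()): arr=[14 20 16 1] head=2 tail=0 count=2
After op 8 (write(18)): arr=[18 20 16 1] head=2 tail=1 count=3
After op 9 (write(11)): arr=[18 11 16 1] head=2 tail=2 count=4
After op 10 (read()): arr=[18 11 16 1] head=3 tail=2 count=3

Answer: 18 11 16 1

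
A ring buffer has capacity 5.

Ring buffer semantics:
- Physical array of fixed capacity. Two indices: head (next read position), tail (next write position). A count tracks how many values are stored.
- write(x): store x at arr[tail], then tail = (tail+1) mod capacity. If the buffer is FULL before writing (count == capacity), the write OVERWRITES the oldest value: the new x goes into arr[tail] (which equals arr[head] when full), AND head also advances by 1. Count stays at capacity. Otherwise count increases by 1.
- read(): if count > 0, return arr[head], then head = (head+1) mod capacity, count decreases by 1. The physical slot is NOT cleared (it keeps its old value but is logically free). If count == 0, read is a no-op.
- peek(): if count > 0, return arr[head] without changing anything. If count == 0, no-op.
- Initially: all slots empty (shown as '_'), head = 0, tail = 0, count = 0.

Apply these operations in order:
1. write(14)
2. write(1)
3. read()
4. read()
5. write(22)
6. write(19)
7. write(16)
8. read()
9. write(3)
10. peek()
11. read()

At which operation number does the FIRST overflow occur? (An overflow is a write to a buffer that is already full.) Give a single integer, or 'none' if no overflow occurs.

Answer: none

Derivation:
After op 1 (write(14)): arr=[14 _ _ _ _] head=0 tail=1 count=1
After op 2 (write(1)): arr=[14 1 _ _ _] head=0 tail=2 count=2
After op 3 (read()): arr=[14 1 _ _ _] head=1 tail=2 count=1
After op 4 (read()): arr=[14 1 _ _ _] head=2 tail=2 count=0
After op 5 (write(22)): arr=[14 1 22 _ _] head=2 tail=3 count=1
After op 6 (write(19)): arr=[14 1 22 19 _] head=2 tail=4 count=2
After op 7 (write(16)): arr=[14 1 22 19 16] head=2 tail=0 count=3
After op 8 (read()): arr=[14 1 22 19 16] head=3 tail=0 count=2
After op 9 (write(3)): arr=[3 1 22 19 16] head=3 tail=1 count=3
After op 10 (peek()): arr=[3 1 22 19 16] head=3 tail=1 count=3
After op 11 (read()): arr=[3 1 22 19 16] head=4 tail=1 count=2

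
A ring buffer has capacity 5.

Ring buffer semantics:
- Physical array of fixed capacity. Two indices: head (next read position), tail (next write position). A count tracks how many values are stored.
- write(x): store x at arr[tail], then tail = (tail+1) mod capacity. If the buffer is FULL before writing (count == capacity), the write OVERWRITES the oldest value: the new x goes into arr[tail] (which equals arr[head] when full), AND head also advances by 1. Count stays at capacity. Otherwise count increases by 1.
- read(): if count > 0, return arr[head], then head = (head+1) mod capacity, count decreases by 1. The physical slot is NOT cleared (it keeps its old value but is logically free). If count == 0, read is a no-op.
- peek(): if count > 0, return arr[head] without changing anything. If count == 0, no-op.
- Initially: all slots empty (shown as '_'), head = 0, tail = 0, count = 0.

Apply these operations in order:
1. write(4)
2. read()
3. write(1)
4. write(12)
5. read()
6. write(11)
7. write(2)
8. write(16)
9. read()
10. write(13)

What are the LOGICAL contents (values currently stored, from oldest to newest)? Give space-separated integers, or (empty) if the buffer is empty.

Answer: 11 2 16 13

Derivation:
After op 1 (write(4)): arr=[4 _ _ _ _] head=0 tail=1 count=1
After op 2 (read()): arr=[4 _ _ _ _] head=1 tail=1 count=0
After op 3 (write(1)): arr=[4 1 _ _ _] head=1 tail=2 count=1
After op 4 (write(12)): arr=[4 1 12 _ _] head=1 tail=3 count=2
After op 5 (read()): arr=[4 1 12 _ _] head=2 tail=3 count=1
After op 6 (write(11)): arr=[4 1 12 11 _] head=2 tail=4 count=2
After op 7 (write(2)): arr=[4 1 12 11 2] head=2 tail=0 count=3
After op 8 (write(16)): arr=[16 1 12 11 2] head=2 tail=1 count=4
After op 9 (read()): arr=[16 1 12 11 2] head=3 tail=1 count=3
After op 10 (write(13)): arr=[16 13 12 11 2] head=3 tail=2 count=4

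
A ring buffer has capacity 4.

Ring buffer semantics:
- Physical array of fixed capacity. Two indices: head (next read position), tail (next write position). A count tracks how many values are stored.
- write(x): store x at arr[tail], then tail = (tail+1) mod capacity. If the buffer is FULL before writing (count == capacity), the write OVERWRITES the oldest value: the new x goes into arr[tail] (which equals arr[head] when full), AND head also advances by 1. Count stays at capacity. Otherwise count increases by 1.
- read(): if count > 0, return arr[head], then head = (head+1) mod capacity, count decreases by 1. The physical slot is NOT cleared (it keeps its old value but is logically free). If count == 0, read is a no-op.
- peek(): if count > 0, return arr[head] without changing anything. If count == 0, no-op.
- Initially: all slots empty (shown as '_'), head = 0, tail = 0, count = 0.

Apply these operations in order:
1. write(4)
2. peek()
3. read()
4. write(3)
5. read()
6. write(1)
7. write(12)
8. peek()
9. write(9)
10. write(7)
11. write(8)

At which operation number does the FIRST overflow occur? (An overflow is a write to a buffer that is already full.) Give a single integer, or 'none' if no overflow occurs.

After op 1 (write(4)): arr=[4 _ _ _] head=0 tail=1 count=1
After op 2 (peek()): arr=[4 _ _ _] head=0 tail=1 count=1
After op 3 (read()): arr=[4 _ _ _] head=1 tail=1 count=0
After op 4 (write(3)): arr=[4 3 _ _] head=1 tail=2 count=1
After op 5 (read()): arr=[4 3 _ _] head=2 tail=2 count=0
After op 6 (write(1)): arr=[4 3 1 _] head=2 tail=3 count=1
After op 7 (write(12)): arr=[4 3 1 12] head=2 tail=0 count=2
After op 8 (peek()): arr=[4 3 1 12] head=2 tail=0 count=2
After op 9 (write(9)): arr=[9 3 1 12] head=2 tail=1 count=3
After op 10 (write(7)): arr=[9 7 1 12] head=2 tail=2 count=4
After op 11 (write(8)): arr=[9 7 8 12] head=3 tail=3 count=4

Answer: 11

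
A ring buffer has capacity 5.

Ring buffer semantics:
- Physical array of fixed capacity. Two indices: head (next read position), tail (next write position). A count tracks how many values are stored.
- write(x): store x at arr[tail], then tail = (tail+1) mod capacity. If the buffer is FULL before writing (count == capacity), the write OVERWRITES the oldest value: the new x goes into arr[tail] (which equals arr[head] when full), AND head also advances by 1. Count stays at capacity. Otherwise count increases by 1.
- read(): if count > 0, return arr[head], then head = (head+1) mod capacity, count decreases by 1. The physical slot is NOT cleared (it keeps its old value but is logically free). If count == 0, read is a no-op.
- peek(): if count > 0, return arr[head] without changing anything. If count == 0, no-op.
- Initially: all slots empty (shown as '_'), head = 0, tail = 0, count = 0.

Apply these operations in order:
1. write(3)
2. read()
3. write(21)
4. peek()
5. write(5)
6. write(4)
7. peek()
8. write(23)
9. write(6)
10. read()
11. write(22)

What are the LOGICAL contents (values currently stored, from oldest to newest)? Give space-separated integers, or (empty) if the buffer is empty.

Answer: 5 4 23 6 22

Derivation:
After op 1 (write(3)): arr=[3 _ _ _ _] head=0 tail=1 count=1
After op 2 (read()): arr=[3 _ _ _ _] head=1 tail=1 count=0
After op 3 (write(21)): arr=[3 21 _ _ _] head=1 tail=2 count=1
After op 4 (peek()): arr=[3 21 _ _ _] head=1 tail=2 count=1
After op 5 (write(5)): arr=[3 21 5 _ _] head=1 tail=3 count=2
After op 6 (write(4)): arr=[3 21 5 4 _] head=1 tail=4 count=3
After op 7 (peek()): arr=[3 21 5 4 _] head=1 tail=4 count=3
After op 8 (write(23)): arr=[3 21 5 4 23] head=1 tail=0 count=4
After op 9 (write(6)): arr=[6 21 5 4 23] head=1 tail=1 count=5
After op 10 (read()): arr=[6 21 5 4 23] head=2 tail=1 count=4
After op 11 (write(22)): arr=[6 22 5 4 23] head=2 tail=2 count=5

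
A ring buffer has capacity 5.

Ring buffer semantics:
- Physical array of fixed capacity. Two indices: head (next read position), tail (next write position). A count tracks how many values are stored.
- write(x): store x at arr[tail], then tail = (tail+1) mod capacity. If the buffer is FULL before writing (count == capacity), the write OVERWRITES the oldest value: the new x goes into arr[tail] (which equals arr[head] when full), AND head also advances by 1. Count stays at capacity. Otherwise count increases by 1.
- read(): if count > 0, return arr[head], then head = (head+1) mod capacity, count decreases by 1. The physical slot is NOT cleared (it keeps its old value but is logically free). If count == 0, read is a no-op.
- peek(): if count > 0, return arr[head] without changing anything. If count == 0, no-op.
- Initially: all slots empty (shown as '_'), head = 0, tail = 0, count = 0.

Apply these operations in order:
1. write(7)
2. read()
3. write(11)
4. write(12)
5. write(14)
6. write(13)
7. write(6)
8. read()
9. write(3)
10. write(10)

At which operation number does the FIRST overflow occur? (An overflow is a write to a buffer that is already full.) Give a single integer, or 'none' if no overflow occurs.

Answer: 10

Derivation:
After op 1 (write(7)): arr=[7 _ _ _ _] head=0 tail=1 count=1
After op 2 (read()): arr=[7 _ _ _ _] head=1 tail=1 count=0
After op 3 (write(11)): arr=[7 11 _ _ _] head=1 tail=2 count=1
After op 4 (write(12)): arr=[7 11 12 _ _] head=1 tail=3 count=2
After op 5 (write(14)): arr=[7 11 12 14 _] head=1 tail=4 count=3
After op 6 (write(13)): arr=[7 11 12 14 13] head=1 tail=0 count=4
After op 7 (write(6)): arr=[6 11 12 14 13] head=1 tail=1 count=5
After op 8 (read()): arr=[6 11 12 14 13] head=2 tail=1 count=4
After op 9 (write(3)): arr=[6 3 12 14 13] head=2 tail=2 count=5
After op 10 (write(10)): arr=[6 3 10 14 13] head=3 tail=3 count=5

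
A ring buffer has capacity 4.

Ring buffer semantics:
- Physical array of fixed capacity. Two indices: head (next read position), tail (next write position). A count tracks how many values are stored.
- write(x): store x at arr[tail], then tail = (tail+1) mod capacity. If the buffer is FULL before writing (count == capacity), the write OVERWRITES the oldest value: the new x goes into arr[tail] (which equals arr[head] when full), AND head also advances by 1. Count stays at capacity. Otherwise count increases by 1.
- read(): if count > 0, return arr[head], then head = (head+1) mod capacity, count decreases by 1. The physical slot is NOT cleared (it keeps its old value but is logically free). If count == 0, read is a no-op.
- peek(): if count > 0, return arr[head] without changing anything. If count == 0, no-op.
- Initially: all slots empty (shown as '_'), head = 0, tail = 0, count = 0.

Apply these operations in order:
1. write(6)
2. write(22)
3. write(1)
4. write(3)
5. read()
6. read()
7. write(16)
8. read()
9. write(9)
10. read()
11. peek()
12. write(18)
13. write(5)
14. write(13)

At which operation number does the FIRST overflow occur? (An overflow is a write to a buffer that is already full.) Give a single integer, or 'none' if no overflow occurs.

Answer: 14

Derivation:
After op 1 (write(6)): arr=[6 _ _ _] head=0 tail=1 count=1
After op 2 (write(22)): arr=[6 22 _ _] head=0 tail=2 count=2
After op 3 (write(1)): arr=[6 22 1 _] head=0 tail=3 count=3
After op 4 (write(3)): arr=[6 22 1 3] head=0 tail=0 count=4
After op 5 (read()): arr=[6 22 1 3] head=1 tail=0 count=3
After op 6 (read()): arr=[6 22 1 3] head=2 tail=0 count=2
After op 7 (write(16)): arr=[16 22 1 3] head=2 tail=1 count=3
After op 8 (read()): arr=[16 22 1 3] head=3 tail=1 count=2
After op 9 (write(9)): arr=[16 9 1 3] head=3 tail=2 count=3
After op 10 (read()): arr=[16 9 1 3] head=0 tail=2 count=2
After op 11 (peek()): arr=[16 9 1 3] head=0 tail=2 count=2
After op 12 (write(18)): arr=[16 9 18 3] head=0 tail=3 count=3
After op 13 (write(5)): arr=[16 9 18 5] head=0 tail=0 count=4
After op 14 (write(13)): arr=[13 9 18 5] head=1 tail=1 count=4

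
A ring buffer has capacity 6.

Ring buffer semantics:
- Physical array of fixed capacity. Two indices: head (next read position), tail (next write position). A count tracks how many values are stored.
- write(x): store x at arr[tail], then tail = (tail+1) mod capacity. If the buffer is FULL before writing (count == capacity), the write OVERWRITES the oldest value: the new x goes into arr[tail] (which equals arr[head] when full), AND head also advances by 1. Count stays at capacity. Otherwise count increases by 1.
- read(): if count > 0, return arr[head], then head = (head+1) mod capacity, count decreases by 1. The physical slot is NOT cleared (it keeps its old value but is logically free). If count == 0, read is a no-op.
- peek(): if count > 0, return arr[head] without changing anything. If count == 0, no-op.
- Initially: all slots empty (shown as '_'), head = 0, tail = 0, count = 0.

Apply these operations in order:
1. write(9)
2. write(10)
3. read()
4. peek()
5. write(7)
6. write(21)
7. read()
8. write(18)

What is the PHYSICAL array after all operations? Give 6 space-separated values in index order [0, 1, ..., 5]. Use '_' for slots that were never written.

After op 1 (write(9)): arr=[9 _ _ _ _ _] head=0 tail=1 count=1
After op 2 (write(10)): arr=[9 10 _ _ _ _] head=0 tail=2 count=2
After op 3 (read()): arr=[9 10 _ _ _ _] head=1 tail=2 count=1
After op 4 (peek()): arr=[9 10 _ _ _ _] head=1 tail=2 count=1
After op 5 (write(7)): arr=[9 10 7 _ _ _] head=1 tail=3 count=2
After op 6 (write(21)): arr=[9 10 7 21 _ _] head=1 tail=4 count=3
After op 7 (read()): arr=[9 10 7 21 _ _] head=2 tail=4 count=2
After op 8 (write(18)): arr=[9 10 7 21 18 _] head=2 tail=5 count=3

Answer: 9 10 7 21 18 _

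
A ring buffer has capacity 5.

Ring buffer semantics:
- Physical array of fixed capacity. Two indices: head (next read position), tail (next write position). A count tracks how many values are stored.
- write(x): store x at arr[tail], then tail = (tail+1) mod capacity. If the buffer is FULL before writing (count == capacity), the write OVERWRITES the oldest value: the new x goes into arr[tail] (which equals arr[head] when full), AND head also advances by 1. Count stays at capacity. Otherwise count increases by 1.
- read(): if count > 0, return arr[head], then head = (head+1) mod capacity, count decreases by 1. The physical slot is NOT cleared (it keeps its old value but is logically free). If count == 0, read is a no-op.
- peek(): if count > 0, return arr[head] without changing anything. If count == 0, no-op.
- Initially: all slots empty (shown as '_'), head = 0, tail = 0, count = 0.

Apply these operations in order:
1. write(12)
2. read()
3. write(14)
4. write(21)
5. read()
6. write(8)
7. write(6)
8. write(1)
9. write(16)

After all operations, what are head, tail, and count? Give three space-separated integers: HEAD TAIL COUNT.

After op 1 (write(12)): arr=[12 _ _ _ _] head=0 tail=1 count=1
After op 2 (read()): arr=[12 _ _ _ _] head=1 tail=1 count=0
After op 3 (write(14)): arr=[12 14 _ _ _] head=1 tail=2 count=1
After op 4 (write(21)): arr=[12 14 21 _ _] head=1 tail=3 count=2
After op 5 (read()): arr=[12 14 21 _ _] head=2 tail=3 count=1
After op 6 (write(8)): arr=[12 14 21 8 _] head=2 tail=4 count=2
After op 7 (write(6)): arr=[12 14 21 8 6] head=2 tail=0 count=3
After op 8 (write(1)): arr=[1 14 21 8 6] head=2 tail=1 count=4
After op 9 (write(16)): arr=[1 16 21 8 6] head=2 tail=2 count=5

Answer: 2 2 5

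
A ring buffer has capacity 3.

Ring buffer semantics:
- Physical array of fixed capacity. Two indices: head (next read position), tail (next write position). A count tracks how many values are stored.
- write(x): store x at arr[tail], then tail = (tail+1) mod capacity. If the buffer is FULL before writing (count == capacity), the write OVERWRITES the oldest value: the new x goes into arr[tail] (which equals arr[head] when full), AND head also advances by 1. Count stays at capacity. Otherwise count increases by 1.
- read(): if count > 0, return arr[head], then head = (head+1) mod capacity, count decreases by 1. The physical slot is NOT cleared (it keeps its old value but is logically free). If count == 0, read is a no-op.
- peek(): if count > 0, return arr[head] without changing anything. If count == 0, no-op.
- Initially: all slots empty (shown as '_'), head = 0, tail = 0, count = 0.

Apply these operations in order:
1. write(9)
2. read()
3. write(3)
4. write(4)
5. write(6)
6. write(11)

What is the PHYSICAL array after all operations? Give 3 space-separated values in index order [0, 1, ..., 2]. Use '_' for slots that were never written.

After op 1 (write(9)): arr=[9 _ _] head=0 tail=1 count=1
After op 2 (read()): arr=[9 _ _] head=1 tail=1 count=0
After op 3 (write(3)): arr=[9 3 _] head=1 tail=2 count=1
After op 4 (write(4)): arr=[9 3 4] head=1 tail=0 count=2
After op 5 (write(6)): arr=[6 3 4] head=1 tail=1 count=3
After op 6 (write(11)): arr=[6 11 4] head=2 tail=2 count=3

Answer: 6 11 4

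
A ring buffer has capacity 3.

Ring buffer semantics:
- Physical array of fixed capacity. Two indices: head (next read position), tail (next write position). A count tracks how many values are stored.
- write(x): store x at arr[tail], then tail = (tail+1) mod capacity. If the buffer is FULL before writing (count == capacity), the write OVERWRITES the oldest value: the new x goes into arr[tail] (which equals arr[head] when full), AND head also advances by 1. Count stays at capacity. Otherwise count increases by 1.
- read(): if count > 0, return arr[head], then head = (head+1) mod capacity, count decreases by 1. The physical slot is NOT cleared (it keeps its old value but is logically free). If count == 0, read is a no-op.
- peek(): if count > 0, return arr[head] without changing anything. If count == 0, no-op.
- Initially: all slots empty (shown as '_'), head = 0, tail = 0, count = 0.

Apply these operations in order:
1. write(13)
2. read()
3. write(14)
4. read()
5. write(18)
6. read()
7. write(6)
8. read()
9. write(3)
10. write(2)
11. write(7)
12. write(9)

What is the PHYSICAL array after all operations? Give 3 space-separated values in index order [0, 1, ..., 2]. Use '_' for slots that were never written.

After op 1 (write(13)): arr=[13 _ _] head=0 tail=1 count=1
After op 2 (read()): arr=[13 _ _] head=1 tail=1 count=0
After op 3 (write(14)): arr=[13 14 _] head=1 tail=2 count=1
After op 4 (read()): arr=[13 14 _] head=2 tail=2 count=0
After op 5 (write(18)): arr=[13 14 18] head=2 tail=0 count=1
After op 6 (read()): arr=[13 14 18] head=0 tail=0 count=0
After op 7 (write(6)): arr=[6 14 18] head=0 tail=1 count=1
After op 8 (read()): arr=[6 14 18] head=1 tail=1 count=0
After op 9 (write(3)): arr=[6 3 18] head=1 tail=2 count=1
After op 10 (write(2)): arr=[6 3 2] head=1 tail=0 count=2
After op 11 (write(7)): arr=[7 3 2] head=1 tail=1 count=3
After op 12 (write(9)): arr=[7 9 2] head=2 tail=2 count=3

Answer: 7 9 2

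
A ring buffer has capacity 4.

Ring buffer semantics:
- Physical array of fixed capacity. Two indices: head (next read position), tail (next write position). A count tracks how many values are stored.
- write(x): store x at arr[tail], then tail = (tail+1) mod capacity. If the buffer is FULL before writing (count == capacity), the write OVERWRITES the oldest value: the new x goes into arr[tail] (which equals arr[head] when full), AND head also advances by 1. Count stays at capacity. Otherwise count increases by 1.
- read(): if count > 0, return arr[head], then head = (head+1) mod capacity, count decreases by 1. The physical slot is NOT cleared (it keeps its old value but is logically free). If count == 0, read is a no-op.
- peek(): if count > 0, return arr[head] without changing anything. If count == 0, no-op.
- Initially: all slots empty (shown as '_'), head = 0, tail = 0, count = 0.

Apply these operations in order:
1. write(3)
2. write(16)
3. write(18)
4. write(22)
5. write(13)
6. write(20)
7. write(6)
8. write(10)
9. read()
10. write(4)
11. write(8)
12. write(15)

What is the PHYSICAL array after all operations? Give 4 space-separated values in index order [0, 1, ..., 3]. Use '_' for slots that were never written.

Answer: 4 8 15 10

Derivation:
After op 1 (write(3)): arr=[3 _ _ _] head=0 tail=1 count=1
After op 2 (write(16)): arr=[3 16 _ _] head=0 tail=2 count=2
After op 3 (write(18)): arr=[3 16 18 _] head=0 tail=3 count=3
After op 4 (write(22)): arr=[3 16 18 22] head=0 tail=0 count=4
After op 5 (write(13)): arr=[13 16 18 22] head=1 tail=1 count=4
After op 6 (write(20)): arr=[13 20 18 22] head=2 tail=2 count=4
After op 7 (write(6)): arr=[13 20 6 22] head=3 tail=3 count=4
After op 8 (write(10)): arr=[13 20 6 10] head=0 tail=0 count=4
After op 9 (read()): arr=[13 20 6 10] head=1 tail=0 count=3
After op 10 (write(4)): arr=[4 20 6 10] head=1 tail=1 count=4
After op 11 (write(8)): arr=[4 8 6 10] head=2 tail=2 count=4
After op 12 (write(15)): arr=[4 8 15 10] head=3 tail=3 count=4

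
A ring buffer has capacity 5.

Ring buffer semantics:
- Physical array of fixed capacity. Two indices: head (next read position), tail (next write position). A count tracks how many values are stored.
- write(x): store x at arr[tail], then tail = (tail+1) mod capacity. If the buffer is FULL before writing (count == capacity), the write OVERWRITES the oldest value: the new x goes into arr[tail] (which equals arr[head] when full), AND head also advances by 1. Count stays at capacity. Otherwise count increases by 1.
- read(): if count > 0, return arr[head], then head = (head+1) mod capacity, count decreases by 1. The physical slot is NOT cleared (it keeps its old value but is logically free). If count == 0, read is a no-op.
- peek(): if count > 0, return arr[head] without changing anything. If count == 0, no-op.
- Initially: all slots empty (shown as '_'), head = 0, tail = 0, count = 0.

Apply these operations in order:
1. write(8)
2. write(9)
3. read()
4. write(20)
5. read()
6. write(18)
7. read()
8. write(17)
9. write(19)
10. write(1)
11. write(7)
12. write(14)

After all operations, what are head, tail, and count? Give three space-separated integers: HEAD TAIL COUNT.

After op 1 (write(8)): arr=[8 _ _ _ _] head=0 tail=1 count=1
After op 2 (write(9)): arr=[8 9 _ _ _] head=0 tail=2 count=2
After op 3 (read()): arr=[8 9 _ _ _] head=1 tail=2 count=1
After op 4 (write(20)): arr=[8 9 20 _ _] head=1 tail=3 count=2
After op 5 (read()): arr=[8 9 20 _ _] head=2 tail=3 count=1
After op 6 (write(18)): arr=[8 9 20 18 _] head=2 tail=4 count=2
After op 7 (read()): arr=[8 9 20 18 _] head=3 tail=4 count=1
After op 8 (write(17)): arr=[8 9 20 18 17] head=3 tail=0 count=2
After op 9 (write(19)): arr=[19 9 20 18 17] head=3 tail=1 count=3
After op 10 (write(1)): arr=[19 1 20 18 17] head=3 tail=2 count=4
After op 11 (write(7)): arr=[19 1 7 18 17] head=3 tail=3 count=5
After op 12 (write(14)): arr=[19 1 7 14 17] head=4 tail=4 count=5

Answer: 4 4 5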